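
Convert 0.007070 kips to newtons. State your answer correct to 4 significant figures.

1 kip = 4448.22 newtons.
0.007070 × 4448.22 ≈ 31.45 N.

31.45 N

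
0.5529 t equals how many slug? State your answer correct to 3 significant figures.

37.9 slug

1 t = 68.5218 slug.
Then 0.5529 × 68.5218 ≈ 37.9 slug.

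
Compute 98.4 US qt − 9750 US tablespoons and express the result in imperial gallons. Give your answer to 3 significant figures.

98.4 US qt = 20.4838 imp gal and 9750 US tbsp = 31.7132 imp gal.
20.4838 − 31.7132 ≈ -11.2 imp gal.

-11.2 imp gal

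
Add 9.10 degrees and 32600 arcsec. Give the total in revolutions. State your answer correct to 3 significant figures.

9.10 ° = 0.0252778 rev and 32600 arcsec = 0.0251543 rev.
0.0252778 + 0.0251543 ≈ 0.0504 rev.

0.0504 rev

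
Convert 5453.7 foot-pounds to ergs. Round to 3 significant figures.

1 foot-pound = 1.35582e+7 erg.
Then 5453.7 × 1.35582e+7 ≈ 7.39e+10 erg.

7.39e+10 ergs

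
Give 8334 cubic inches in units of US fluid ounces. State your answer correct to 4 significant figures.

4618 US fluid ounces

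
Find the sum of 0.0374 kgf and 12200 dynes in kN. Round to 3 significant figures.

0.000489 kN

0.0374 kgf = 0.000366769 kN and 12200 dyn = 0.000122000 kN.
0.000366769 + 0.000122000 ≈ 0.000489 kN.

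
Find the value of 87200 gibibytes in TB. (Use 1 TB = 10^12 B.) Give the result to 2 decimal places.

93.63 TB

1 gibibyte = 0.00107374 TB.
Thus 87200 × 0.00107374 ≈ 93.63 TB.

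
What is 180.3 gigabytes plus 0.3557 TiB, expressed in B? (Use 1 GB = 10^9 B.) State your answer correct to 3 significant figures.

5.71e+11 bytes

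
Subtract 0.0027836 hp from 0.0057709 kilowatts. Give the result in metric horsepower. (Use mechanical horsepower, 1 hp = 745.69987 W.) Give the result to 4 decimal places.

0.0050 PS

0.0057709 kW = 0.00784624 PS and 0.0027836 hp = 0.00282221 PS.
0.00784624 − 0.00282221 ≈ 0.0050 PS.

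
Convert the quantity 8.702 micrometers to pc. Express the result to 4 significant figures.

1 micrometer = 3.24078 × 10^-23 pc.
So 8.702 × 3.24078 × 10^-23 ≈ 2.820 × 10^-22 pc.

2.820 × 10^-22 pc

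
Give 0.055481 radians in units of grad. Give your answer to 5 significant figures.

3.5320 gradians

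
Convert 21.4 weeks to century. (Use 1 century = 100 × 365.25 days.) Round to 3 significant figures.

1 wk = 0.000191650 centuries.
So 21.4 × 0.000191650 ≈ 0.00410 century.

0.00410 century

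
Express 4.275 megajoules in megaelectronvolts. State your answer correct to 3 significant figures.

1 megajoule = 6.24151 × 10^18 MeV.
So 4.275 × 6.24151 × 10^18 ≈ 2.67 × 10^19 MeV.

2.67 × 10^19 MeV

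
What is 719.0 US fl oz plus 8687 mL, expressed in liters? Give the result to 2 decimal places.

29.95 L

719.0 US fl oz = 21.2634 L and 8687 mL = 8.68700 L.
21.2634 + 8.68700 ≈ 29.95 L.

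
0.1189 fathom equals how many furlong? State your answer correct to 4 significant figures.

1 fathom = 0.00909091 furlongs.
So 0.1189 × 0.00909091 ≈ 0.001081 furlong.

0.001081 furlong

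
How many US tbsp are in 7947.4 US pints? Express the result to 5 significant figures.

1 US pint = 32.0000 US tbsp.
So 7947.4 × 32.0000 ≈ 254320 US tbsp.

254320 US tbsp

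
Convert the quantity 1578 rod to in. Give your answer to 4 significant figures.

312400 inches

1 rod = 198.000 in.
1578 × 198.000 ≈ 312400 in.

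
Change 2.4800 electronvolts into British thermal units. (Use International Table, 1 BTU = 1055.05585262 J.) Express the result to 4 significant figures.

1 electronvolt = 1.51857 × 10^-22 BTU.
Thus 2.4800 × 1.51857 × 10^-22 ≈ 3.766 × 10^-22 BTU.

3.766 × 10^-22 BTU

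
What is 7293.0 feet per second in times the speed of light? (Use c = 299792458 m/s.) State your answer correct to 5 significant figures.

1 ft/s = 1.01670e-9 times the speed of light.
Then 7293.0 × 1.01670e-9 ≈ 7.4148e-6 c.

7.4148e-6 times the speed of light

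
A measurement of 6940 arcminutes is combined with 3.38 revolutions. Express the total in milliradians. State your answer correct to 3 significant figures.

6940 arcmin = 2018.76 mrad and 3.38 rev = 21237.2 mrad.
2018.76 + 21237.2 ≈ 23300 mrad.

23300 milliradians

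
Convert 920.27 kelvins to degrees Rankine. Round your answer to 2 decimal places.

1656.49 °R

°R = K × 9/5.
Applying the formula gives 1656.49 °R.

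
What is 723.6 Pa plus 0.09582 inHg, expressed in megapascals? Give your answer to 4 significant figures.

0.001048 MPa

723.6 Pa = 0.000723600 MPa and 0.09582 inHg = 0.000324484 MPa.
0.000723600 + 0.000324484 ≈ 0.001048 MPa.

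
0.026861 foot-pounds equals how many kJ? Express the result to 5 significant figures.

1 ft·lbf = 0.00135582 kJ.
Thus 0.026861 × 0.00135582 ≈ 3.6419 × 10^-5 kJ.

3.6419 × 10^-5 kJ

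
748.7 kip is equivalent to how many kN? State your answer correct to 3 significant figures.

3330 kN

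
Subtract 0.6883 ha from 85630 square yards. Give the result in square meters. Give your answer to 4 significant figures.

85630 yd² = 71597.6 m² and 0.6883 ha = 6883.00 m².
71597.6 − 6883.00 ≈ 64710 m².

64710 m²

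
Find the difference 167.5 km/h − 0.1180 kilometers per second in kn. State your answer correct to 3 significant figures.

167.5 km/h = 90.4428 kn and 0.1180 km/s = 229.374 kn.
90.4428 − 229.374 ≈ -139 kn.

-139 knots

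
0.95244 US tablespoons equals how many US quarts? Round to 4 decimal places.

1 US tbsp = 0.0156250 US qt.
0.95244 × 0.0156250 ≈ 0.0149 US qt.

0.0149 US quarts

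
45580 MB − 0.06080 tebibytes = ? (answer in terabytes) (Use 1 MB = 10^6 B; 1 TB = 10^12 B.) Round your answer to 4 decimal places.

-0.0213 terabytes

45580 MB = 0.0455800 TB and 0.06080 TiB = 0.0668503 TB.
0.0455800 − 0.0668503 ≈ -0.0213 TB.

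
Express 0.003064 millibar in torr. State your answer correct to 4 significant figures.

0.002298 torr

1 millibar = 0.750062 torr.
So 0.003064 × 0.750062 ≈ 0.002298 torr.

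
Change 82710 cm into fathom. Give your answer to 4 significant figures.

1 centimeter = 0.00546807 fathoms.
Then 82710 × 0.00546807 ≈ 452.3 fathom.

452.3 fathoms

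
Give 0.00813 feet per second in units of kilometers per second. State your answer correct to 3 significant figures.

2.48 × 10^-6 km/s

1 foot per second = 0.000304800 kilometers per second.
Then 0.00813 × 0.000304800 ≈ 2.48 × 10^-6 km/s.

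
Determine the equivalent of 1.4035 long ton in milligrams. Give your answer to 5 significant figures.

1.4260e+9 milligrams

1 long ton = 1.01605e+9 mg.
Then 1.4035 × 1.01605e+9 ≈ 1.4260e+9 mg.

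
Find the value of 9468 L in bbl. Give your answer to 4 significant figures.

59.55 oil barrels

1 L = 0.00628981 bbl.
Thus 9468 × 0.00628981 ≈ 59.55 bbl.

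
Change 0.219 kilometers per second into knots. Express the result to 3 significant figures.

1 kilometer per second = 1943.84 kn.
So 0.219 × 1943.84 ≈ 426 kn.

426 kn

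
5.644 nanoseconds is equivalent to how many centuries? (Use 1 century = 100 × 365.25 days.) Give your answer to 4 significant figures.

1.788 × 10^-18 centuries

1 nanosecond = 3.16881 × 10^-19 centuries.
So 5.644 × 3.16881 × 10^-19 ≈ 1.788 × 10^-18 century.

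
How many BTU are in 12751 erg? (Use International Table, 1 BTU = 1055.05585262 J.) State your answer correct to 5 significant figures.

1.2086e-6 BTU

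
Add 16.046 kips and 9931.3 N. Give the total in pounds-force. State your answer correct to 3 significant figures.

18300 pounds-force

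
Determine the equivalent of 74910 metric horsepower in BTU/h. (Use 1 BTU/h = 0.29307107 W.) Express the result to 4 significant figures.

1.880e+8 BTU per hour

1 metric horsepower = 2509.63 BTU per hour.
So 74910 × 2509.63 ≈ 1.880e+8 BTU/h.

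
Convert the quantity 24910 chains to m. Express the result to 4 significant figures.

501100 m

1 chain = 20.1168 meters.
24910 × 20.1168 ≈ 501100 m.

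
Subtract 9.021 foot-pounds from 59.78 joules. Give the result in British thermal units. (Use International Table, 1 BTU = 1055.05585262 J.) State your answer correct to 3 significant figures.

59.78 J = 0.0566605 BTU and 9.021 ft·lbf = 0.0115926 BTU.
0.0566605 − 0.0115926 ≈ 0.0451 BTU.

0.0451 BTU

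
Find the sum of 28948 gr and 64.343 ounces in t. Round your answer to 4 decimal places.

0.0037 t

28948 gr = 0.00187580 t and 64.343 oz = 0.00182409 t.
0.00187580 + 0.00182409 ≈ 0.0037 t.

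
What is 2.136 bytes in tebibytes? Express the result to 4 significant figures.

1 B = 9.09495e-13 tebibytes.
Then 2.136 × 9.09495e-13 ≈ 1.943e-12 TiB.

1.943e-12 TiB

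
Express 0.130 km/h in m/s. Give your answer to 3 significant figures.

0.0361 m/s

1 km/h = 0.277778 m/s.
0.130 × 0.277778 ≈ 0.0361 m/s.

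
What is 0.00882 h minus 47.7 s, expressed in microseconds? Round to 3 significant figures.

-1.59e+7 μs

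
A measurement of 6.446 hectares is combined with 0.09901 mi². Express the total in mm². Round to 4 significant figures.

3.209 × 10^11 mm²

6.446 ha = 6.44600 × 10^10 mm² and 0.09901 mi² = 2.56435 × 10^11 mm².
6.44600 × 10^10 + 2.56435 × 10^11 ≈ 3.209 × 10^11 mm².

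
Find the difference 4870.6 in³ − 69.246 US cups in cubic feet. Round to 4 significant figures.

4870.6 in³ = 2.81863 ft³ and 69.246 US cup = 0.578553 ft³.
2.81863 − 0.578553 ≈ 2.240 ft³.

2.240 ft³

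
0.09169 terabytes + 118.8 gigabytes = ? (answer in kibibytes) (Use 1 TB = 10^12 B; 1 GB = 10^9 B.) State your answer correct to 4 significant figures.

0.09169 TB = 8.95410 × 10^7 KiB and 118.8 GB = 1.16016 × 10^8 KiB.
8.95410 × 10^7 + 1.16016 × 10^8 ≈ 2.056 × 10^8 KiB.

2.056 × 10^8 KiB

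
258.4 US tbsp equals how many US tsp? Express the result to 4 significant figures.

775.2 US tsp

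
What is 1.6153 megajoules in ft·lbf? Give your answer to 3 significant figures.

1.19 × 10^6 foot-pounds

1 megajoule = 737562 foot-pounds.
Thus 1.6153 × 737562 ≈ 1.19 × 10^6 ft·lbf.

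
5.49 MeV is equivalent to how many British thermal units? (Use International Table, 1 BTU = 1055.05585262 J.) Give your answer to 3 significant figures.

1 MeV = 1.51857e-16 BTU.
5.49 × 1.51857e-16 ≈ 8.34e-16 BTU.

8.34e-16 British thermal units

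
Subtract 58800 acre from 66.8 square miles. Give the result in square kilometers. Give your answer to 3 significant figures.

66.8 mi² = 173.011 km² and 58800 acre = 237.955 km².
173.011 − 237.955 ≈ -64.9 km².

-64.9 km²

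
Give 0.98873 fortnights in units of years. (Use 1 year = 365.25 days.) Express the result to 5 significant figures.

1 fortnight = 0.0383299 years.
So 0.98873 × 0.0383299 ≈ 0.037898 yr.

0.037898 years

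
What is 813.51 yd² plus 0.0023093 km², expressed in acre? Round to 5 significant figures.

813.51 yd² = 0.168081 acre and 0.0023093 km² = 0.570640 acre.
0.168081 + 0.570640 ≈ 0.73872 acre.

0.73872 acres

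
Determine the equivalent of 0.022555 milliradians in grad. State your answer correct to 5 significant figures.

0.0014359 grad

1 mrad = 0.0636620 gradians.
Then 0.022555 × 0.0636620 ≈ 0.0014359 grad.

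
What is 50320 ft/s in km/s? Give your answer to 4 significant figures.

15.34 km/s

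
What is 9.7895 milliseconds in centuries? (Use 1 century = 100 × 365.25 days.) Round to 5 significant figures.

1 millisecond = 3.16881e-13 century.
9.7895 × 3.16881e-13 ≈ 3.1021e-12 century.

3.1021e-12 centuries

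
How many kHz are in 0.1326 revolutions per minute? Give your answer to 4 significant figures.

2.210e-6 kHz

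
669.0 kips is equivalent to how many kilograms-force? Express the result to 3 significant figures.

303000 kgf

1 kip = 453.592 kilograms-force.
669.0 × 453.592 ≈ 303000 kgf.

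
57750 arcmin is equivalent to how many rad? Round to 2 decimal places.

16.80 radians

1 arcmin = 0.000290888 rad.
Then 57750 × 0.000290888 ≈ 16.80 rad.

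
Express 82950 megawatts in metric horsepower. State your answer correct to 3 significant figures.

1.13 × 10^8 PS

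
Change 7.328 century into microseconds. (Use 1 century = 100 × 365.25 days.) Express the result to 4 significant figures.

2.313 × 10^16 μs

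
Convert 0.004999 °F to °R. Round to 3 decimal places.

459.675 °R

°R = °F + 459.67.
Applying the formula gives 459.675 °R.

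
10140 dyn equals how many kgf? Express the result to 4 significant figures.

1 dyne = 1.01972e-6 kgf.
Thus 10140 × 1.01972e-6 ≈ 0.01034 kgf.

0.01034 kgf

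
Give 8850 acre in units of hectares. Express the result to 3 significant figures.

3580 ha

1 acre = 0.404686 ha.
So 8850 × 0.404686 ≈ 3580 ha.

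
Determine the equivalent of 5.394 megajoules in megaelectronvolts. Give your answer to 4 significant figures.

3.367 × 10^19 MeV

1 MJ = 6.24151 × 10^18 megaelectronvolts.
Then 5.394 × 6.24151 × 10^18 ≈ 3.367 × 10^19 MeV.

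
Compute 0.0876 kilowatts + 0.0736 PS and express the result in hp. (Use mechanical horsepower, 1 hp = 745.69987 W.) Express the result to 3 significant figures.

0.0876 kW = 0.117474 hp and 0.0736 PS = 0.0725932 hp.
0.117474 + 0.0725932 ≈ 0.190 hp.

0.190 horsepower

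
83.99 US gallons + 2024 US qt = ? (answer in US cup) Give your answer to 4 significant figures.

83.99 US gal = 1343.84 US cup and 2024 US qt = 8096.00 US cup.
1343.84 + 8096.00 ≈ 9440 US cup.

9440 US cups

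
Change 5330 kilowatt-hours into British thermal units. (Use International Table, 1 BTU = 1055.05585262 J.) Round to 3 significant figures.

1.82e+7 BTU

1 kilowatt-hour = 3412.14 BTU.
5330 × 3412.14 ≈ 1.82e+7 BTU.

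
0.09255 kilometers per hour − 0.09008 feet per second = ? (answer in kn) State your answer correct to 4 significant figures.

0.09255 km/h = 0.0499730 kn and 0.09008 ft/s = 0.0533709 kn.
0.0499730 − 0.0533709 ≈ -0.003398 kn.

-0.003398 kn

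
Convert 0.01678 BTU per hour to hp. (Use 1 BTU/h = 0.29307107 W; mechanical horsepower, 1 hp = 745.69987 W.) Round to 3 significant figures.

6.59 × 10^-6 horsepower

1 BTU per hour = 0.000393015 horsepower.
Thus 0.01678 × 0.000393015 ≈ 6.59 × 10^-6 hp.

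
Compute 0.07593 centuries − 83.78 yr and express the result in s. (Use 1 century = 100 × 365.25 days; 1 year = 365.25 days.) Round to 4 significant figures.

0.07593 century = 2.39617e+8 s and 83.78 yr = 2.64390e+9 s.
2.39617e+8 − 2.64390e+9 ≈ -2.404e+9 s.

-2.404e+9 s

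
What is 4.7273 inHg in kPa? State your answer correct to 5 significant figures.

16.008 kPa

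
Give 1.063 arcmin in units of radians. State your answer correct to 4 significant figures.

0.0003092 rad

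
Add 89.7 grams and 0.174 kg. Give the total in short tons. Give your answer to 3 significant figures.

89.7 g = 9.88773e-5 short ton and 0.174 kg = 0.000191802 short ton.
9.88773e-5 + 0.000191802 ≈ 0.000291 short ton.

0.000291 short tons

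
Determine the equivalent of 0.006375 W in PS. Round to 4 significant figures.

1 W = 0.00135962 PS.
So 0.006375 × 0.00135962 ≈ 8.668e-6 PS.

8.668e-6 PS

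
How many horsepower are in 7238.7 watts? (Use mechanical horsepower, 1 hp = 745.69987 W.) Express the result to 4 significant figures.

1 watt = 0.00134102 hp.
Then 7238.7 × 0.00134102 ≈ 9.707 hp.

9.707 hp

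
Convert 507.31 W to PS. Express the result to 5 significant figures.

0.68975 metric horsepower

1 W = 0.00135962 metric horsepower.
So 507.31 × 0.00135962 ≈ 0.68975 PS.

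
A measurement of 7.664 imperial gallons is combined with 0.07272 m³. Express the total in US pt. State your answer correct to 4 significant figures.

7.664 imp gal = 73.6326 US pt and 0.07272 m³ = 153.685 US pt.
73.6326 + 153.685 ≈ 227.3 US pt.

227.3 US pt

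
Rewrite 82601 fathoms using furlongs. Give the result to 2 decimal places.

1 fathom = 0.00909091 furlongs.
So 82601 × 0.00909091 ≈ 750.92 furlong.

750.92 furlong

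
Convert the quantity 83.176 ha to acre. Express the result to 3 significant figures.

206 acre

1 ha = 2.47105 acres.
So 83.176 × 2.47105 ≈ 206 acre.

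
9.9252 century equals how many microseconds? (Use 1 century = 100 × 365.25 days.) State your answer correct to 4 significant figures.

3.132 × 10^16 microseconds

1 century = 3.15576 × 10^15 μs.
So 9.9252 × 3.15576 × 10^15 ≈ 3.132 × 10^16 μs.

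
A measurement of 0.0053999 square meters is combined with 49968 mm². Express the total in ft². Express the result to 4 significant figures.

0.5960 ft²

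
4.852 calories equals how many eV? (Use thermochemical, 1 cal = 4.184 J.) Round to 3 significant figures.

1.27 × 10^20 electronvolts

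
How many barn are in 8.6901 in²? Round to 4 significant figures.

5.607 × 10^25 barn

1 in² = 6.45160 × 10^24 barn.
So 8.6901 × 6.45160 × 10^24 ≈ 5.607 × 10^25 barn.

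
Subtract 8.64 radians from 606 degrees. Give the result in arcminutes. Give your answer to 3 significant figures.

606 ° = 36360.0 arcmin and 8.64 rad = 29702.1 arcmin.
36360.0 − 29702.1 ≈ 6660 arcmin.

6660 arcminutes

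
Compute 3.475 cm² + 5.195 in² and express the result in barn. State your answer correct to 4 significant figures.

3.699 × 10^25 barn

3.475 cm² = 3.47500 × 10^24 barn and 5.195 in² = 3.35161 × 10^25 barn.
3.47500 × 10^24 + 3.35161 × 10^25 ≈ 3.699 × 10^25 barn.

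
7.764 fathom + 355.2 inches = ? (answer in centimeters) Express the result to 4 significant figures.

2322 cm

7.764 fathom = 1419.88 cm and 355.2 in = 902.208 cm.
1419.88 + 902.208 ≈ 2322 cm.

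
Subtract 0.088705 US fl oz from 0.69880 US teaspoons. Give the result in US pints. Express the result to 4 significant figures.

0.69880 US tsp = 0.00727917 US pt and 0.088705 US fl oz = 0.00554406 US pt.
0.00727917 − 0.00554406 ≈ 0.001735 US pt.

0.001735 US pt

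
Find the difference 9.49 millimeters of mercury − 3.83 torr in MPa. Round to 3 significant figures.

0.000755 megapascals

9.49 mmHg = 0.00126523 MPa and 3.83 torr = 0.000510625 MPa.
0.00126523 − 0.000510625 ≈ 0.000755 MPa.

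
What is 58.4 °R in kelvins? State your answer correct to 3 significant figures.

32.4 K

°R = K × 9/5.
Applying the formula gives 32.4 K.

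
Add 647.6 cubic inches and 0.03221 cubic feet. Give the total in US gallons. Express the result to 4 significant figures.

3.044 US gal

647.6 in³ = 2.80346 US gal and 0.03221 ft³ = 0.240948 US gal.
2.80346 + 0.240948 ≈ 3.044 US gal.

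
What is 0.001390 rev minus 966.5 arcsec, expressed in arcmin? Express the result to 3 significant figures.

13.9 arcmin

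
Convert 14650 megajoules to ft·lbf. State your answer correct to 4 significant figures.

1.081e+10 foot-pounds

1 MJ = 737562 ft·lbf.
Thus 14650 × 737562 ≈ 1.081e+10 ft·lbf.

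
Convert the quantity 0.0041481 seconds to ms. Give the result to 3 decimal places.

1 s = 1000.00 milliseconds.
0.0041481 × 1000.00 ≈ 4.148 ms.

4.148 milliseconds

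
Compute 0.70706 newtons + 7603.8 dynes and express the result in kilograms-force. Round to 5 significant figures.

0.079854 kgf

0.70706 N = 0.0721001 kgf and 7603.8 dyn = 0.00775372 kgf.
0.0721001 + 0.00775372 ≈ 0.079854 kgf.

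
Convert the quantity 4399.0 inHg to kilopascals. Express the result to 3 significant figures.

14900 kPa

1 inch of mercury = 3.38639 kPa.
So 4399.0 × 3.38639 ≈ 14900 kPa.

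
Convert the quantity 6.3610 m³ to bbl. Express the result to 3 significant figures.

1 cubic meter = 6.28981 bbl.
Then 6.3610 × 6.28981 ≈ 40.0 bbl.

40.0 oil barrels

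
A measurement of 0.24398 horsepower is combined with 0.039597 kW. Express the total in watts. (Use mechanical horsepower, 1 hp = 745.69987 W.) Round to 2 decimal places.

221.53 W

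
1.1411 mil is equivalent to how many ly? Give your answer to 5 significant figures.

3.0636e-21 ly

1 mil = 2.68478e-21 light-years.
Thus 1.1411 × 2.68478e-21 ≈ 3.0636e-21 ly.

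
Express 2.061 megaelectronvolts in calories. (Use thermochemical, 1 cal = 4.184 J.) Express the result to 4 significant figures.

1 megaelectronvolt = 3.82929 × 10^-14 cal.
So 2.061 × 3.82929 × 10^-14 ≈ 7.892 × 10^-14 cal.

7.892 × 10^-14 cal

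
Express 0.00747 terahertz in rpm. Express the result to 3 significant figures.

4.48e+11 rpm

1 THz = 6.00000e+13 rpm.
So 0.00747 × 6.00000e+13 ≈ 4.48e+11 rpm.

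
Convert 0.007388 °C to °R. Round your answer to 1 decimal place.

°R = (°C + 273.15) × 9/5.
Applying the formula gives 491.7 °R.

491.7 degrees Rankine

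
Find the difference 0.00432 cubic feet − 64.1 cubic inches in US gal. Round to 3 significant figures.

-0.245 US gal

0.00432 ft³ = 0.0323158 US gal and 64.1 in³ = 0.277489 US gal.
0.0323158 − 0.277489 ≈ -0.245 US gal.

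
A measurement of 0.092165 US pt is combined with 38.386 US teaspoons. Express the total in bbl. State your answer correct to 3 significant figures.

0.00146 bbl

0.092165 US pt = 0.000274301 bbl and 38.386 US tsp = 0.00119004 bbl.
0.000274301 + 0.00119004 ≈ 0.00146 bbl.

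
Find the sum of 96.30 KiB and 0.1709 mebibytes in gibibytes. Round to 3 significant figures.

0.000259 GiB

96.30 KiB = 9.18388e-5 GiB and 0.1709 MiB = 0.000166895 GiB.
9.18388e-5 + 0.000166895 ≈ 0.000259 GiB.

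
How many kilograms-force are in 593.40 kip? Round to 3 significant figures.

1 kip = 453.592 kgf.
593.40 × 453.592 ≈ 269000 kgf.

269000 kgf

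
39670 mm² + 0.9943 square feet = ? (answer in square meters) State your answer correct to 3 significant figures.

39670 mm² = 0.0396700 m² and 0.9943 ft² = 0.0923735 m².
0.0396700 + 0.0923735 ≈ 0.132 m².

0.132 square meters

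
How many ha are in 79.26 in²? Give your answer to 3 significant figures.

1 in² = 6.45160e-8 ha.
Then 79.26 × 6.45160e-8 ≈ 5.11e-6 ha.

5.11e-6 ha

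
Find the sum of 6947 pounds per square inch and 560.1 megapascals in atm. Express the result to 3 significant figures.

6000 atm

6947 psi = 472.715 atm and 560.1 MPa = 5527.76 atm.
472.715 + 5527.76 ≈ 6000 atm.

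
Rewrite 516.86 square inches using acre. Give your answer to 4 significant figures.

8.240 × 10^-5 acres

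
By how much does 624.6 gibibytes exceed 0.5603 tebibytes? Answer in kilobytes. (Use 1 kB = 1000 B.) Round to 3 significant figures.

5.46e+7 kB

624.6 GiB = 6.70659e+8 kB and 0.5603 TiB = 6.16056e+8 kB.
6.70659e+8 − 6.16056e+8 ≈ 5.46e+7 kB.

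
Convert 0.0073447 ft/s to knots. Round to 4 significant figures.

1 ft/s = 0.592484 knots.
Then 0.0073447 × 0.592484 ≈ 0.004352 kn.

0.004352 knots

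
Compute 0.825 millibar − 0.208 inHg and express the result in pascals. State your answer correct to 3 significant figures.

0.825 mbar = 82.5000 Pa and 0.208 inHg = 704.369 Pa.
82.5000 − 704.369 ≈ -622 Pa.

-622 Pa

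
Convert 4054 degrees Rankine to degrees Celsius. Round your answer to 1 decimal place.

1979.1 degrees Celsius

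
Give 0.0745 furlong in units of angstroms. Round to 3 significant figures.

1.50e+11 Å

1 furlong = 2.01168e+12 angstroms.
Thus 0.0745 × 2.01168e+12 ≈ 1.50e+11 Å.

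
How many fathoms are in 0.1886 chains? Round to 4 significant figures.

2.075 fathoms

1 chain = 11.0000 fathom.
Thus 0.1886 × 11.0000 ≈ 2.075 fathom.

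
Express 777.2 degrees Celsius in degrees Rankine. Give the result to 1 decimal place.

1890.6 °R

°R = (°C + 273.15) × 9/5.
Applying the formula gives 1890.6 °R.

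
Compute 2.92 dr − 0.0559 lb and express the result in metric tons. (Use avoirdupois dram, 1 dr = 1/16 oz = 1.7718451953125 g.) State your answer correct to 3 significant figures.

-2.02 × 10^-5 metric tons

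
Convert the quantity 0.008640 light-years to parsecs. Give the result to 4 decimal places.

0.0026 pc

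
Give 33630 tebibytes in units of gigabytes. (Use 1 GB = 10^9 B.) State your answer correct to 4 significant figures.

3.698 × 10^7 gigabytes

1 TiB = 1099.51 GB.
33630 × 1099.51 ≈ 3.698 × 10^7 GB.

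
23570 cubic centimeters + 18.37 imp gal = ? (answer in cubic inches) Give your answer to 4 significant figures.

23570 cm³ = 1438.33 in³ and 18.37 imp gal = 5096.19 in³.
1438.33 + 5096.19 ≈ 6535 in³.

6535 cubic inches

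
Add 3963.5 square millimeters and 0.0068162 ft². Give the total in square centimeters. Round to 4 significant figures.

45.97 square centimeters

3963.5 mm² = 39.6350 cm² and 0.0068162 ft² = 6.33246 cm².
39.6350 + 6.33246 ≈ 45.97 cm².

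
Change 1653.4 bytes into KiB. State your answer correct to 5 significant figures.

1 byte = 0.0009765625 KiB.
1653.4 × 0.0009765625 ≈ 1.6146 KiB.

1.6146 kibibytes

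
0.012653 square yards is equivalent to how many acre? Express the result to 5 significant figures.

2.6143 × 10^-6 acres

1 yd² = 0.000206612 acre.
So 0.012653 × 0.000206612 ≈ 2.6143 × 10^-6 acre.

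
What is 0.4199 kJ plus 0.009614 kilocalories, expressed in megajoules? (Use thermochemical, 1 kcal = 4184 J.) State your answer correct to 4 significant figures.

0.0004601 megajoules

0.4199 kJ = 0.000419900 MJ and 0.009614 kcal = 4.02250 × 10^-5 MJ.
0.000419900 + 4.02250 × 10^-5 ≈ 0.0004601 MJ.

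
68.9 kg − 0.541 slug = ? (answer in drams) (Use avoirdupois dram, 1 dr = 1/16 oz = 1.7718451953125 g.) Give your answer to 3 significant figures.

34400 drams

68.9 kg = 38886.0 dr and 0.541 slug = 4455.98 dr.
38886.0 − 4455.98 ≈ 34400 dr.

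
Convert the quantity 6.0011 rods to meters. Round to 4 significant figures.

30.18 m

1 rod = 5.02920 meters.
Then 6.0011 × 5.02920 ≈ 30.18 m.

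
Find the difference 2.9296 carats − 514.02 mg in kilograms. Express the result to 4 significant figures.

7.190e-5 kg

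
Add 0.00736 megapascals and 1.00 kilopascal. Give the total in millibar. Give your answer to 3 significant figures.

83.6 mbar

0.00736 MPa = 73.6000 mbar and 1.00 kPa = 10.0000 mbar.
73.6000 + 10.0000 ≈ 83.6 mbar.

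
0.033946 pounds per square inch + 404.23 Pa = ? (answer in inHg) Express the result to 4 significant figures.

0.1885 inHg

0.033946 psi = 0.0691148 inHg and 404.23 Pa = 0.119369 inHg.
0.0691148 + 0.119369 ≈ 0.1885 inHg.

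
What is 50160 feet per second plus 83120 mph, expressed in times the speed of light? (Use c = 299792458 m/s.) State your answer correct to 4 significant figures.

0.0001749 times the speed of light

50160 ft/s = 5.09978e-5 c and 83120 mph = 0.000123946 c.
5.09978e-5 + 0.000123946 ≈ 0.0001749 c.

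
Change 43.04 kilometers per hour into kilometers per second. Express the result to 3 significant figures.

0.0120 kilometers per second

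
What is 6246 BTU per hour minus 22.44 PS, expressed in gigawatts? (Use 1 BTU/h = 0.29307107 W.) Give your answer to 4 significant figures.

-1.467e-5 GW

6246 BTU/h = 1.83052e-6 GW and 22.44 PS = 1.65046e-5 GW.
1.83052e-6 − 1.65046e-5 ≈ -1.467e-5 GW.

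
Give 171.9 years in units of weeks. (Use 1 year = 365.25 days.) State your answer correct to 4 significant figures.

1 yr = 52.17857 wk.
Then 171.9 × 52.17857 ≈ 8969 wk.

8969 wk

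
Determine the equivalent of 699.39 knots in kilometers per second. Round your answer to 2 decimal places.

0.36 km/s

1 knot = 0.000514444 kilometers per second.
Then 699.39 × 0.000514444 ≈ 0.36 km/s.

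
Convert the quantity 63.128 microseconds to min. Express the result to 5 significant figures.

1 microsecond = 1.66667e-8 minutes.
63.128 × 1.66667e-8 ≈ 1.0521e-6 min.

1.0521e-6 min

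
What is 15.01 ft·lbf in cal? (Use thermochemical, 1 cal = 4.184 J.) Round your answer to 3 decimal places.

1 ft·lbf = 0.324048 cal.
15.01 × 0.324048 ≈ 4.864 cal.

4.864 cal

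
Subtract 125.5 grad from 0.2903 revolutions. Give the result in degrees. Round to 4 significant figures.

0.2903 rev = 104.508 ° and 125.5 grad = 112.950 °.
104.508 − 112.950 ≈ -8.442 °.

-8.442 °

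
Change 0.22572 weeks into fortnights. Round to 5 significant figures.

1 wk = 0.500000 fortnight.
0.22572 × 0.500000 ≈ 0.11286 fortnight.

0.11286 fortnight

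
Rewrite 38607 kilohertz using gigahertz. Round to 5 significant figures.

1 kHz = 1.00000 × 10^-6 GHz.
38607 × 1.00000 × 10^-6 ≈ 0.038607 GHz.

0.038607 GHz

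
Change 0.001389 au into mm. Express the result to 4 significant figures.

1 astronomical unit = 1.49598e+14 millimeters.
0.001389 × 1.49598e+14 ≈ 2.078e+11 mm.

2.078e+11 millimeters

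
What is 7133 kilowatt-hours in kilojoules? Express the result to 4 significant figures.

2.568e+7 kilojoules

1 kWh = 3600.00 kilojoules.
Thus 7133 × 3600.00 ≈ 2.568e+7 kJ.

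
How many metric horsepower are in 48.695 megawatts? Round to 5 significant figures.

66207 PS

1 megawatt = 1359.62 metric horsepower.
Then 48.695 × 1359.62 ≈ 66207 PS.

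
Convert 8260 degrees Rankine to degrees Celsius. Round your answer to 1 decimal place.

4315.7 °C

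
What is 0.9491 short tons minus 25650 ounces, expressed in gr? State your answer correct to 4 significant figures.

2.066e+6 grains

0.9491 short ton = 13287400 gr and 25650 oz = 11221875 gr.
13287400 − 11221875 ≈ 2.066e+6 gr.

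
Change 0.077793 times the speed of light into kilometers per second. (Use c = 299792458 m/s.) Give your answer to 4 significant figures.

1 c = 299792 km/s.
0.077793 × 299792 ≈ 23320 km/s.

23320 km/s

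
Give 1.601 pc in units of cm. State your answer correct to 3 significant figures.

1 parsec = 3.08568e+18 centimeters.
Thus 1.601 × 3.08568e+18 ≈ 4.94e+18 cm.

4.94e+18 cm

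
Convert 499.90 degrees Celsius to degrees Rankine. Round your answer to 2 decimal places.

°R = (°C + 273.15) × 9/5.
Applying the formula gives 1391.49 °R.

1391.49 degrees Rankine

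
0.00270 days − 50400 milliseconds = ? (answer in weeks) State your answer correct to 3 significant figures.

0.000302 wk

0.00270 d = 0.000385714 wk and 50400 ms = 8.33333e-5 wk.
0.000385714 − 8.33333e-5 ≈ 0.000302 wk.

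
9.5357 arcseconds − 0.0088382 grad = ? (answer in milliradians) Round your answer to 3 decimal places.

-0.093 mrad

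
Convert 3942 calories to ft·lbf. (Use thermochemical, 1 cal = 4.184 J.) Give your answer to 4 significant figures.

1 calorie = 3.08596 foot-pounds.
So 3942 × 3.08596 ≈ 12160 ft·lbf.

12160 foot-pounds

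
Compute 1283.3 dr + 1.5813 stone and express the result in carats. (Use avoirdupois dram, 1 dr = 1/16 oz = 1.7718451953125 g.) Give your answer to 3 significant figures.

1283.3 dr = 11369.0 ct and 1.5813 st = 50208.6 ct.
11369.0 + 50208.6 ≈ 61600 ct.

61600 ct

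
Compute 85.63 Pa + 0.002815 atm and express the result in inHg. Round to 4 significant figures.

85.63 Pa = 0.0252865 inHg and 0.002815 atm = 0.0842283 inHg.
0.0252865 + 0.0842283 ≈ 0.1095 inHg.

0.1095 inches of mercury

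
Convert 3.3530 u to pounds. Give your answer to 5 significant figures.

1.2275 × 10^-26 pounds

1 atomic mass unit = 3.66086 × 10^-27 pounds.
Then 3.3530 × 3.66086 × 10^-27 ≈ 1.2275 × 10^-26 lb.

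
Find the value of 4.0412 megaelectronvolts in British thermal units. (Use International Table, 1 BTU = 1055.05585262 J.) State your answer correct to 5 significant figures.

1 MeV = 1.51857e-16 British thermal units.
Then 4.0412 × 1.51857e-16 ≈ 6.1368e-16 BTU.

6.1368e-16 BTU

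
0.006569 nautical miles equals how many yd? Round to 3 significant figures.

13.3 yd

1 nautical mile = 2025.37 yd.
Thus 0.006569 × 2025.37 ≈ 13.3 yd.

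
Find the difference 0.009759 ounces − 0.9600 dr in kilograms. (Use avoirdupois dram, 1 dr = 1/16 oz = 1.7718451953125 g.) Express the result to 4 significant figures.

0.009759 oz = 0.000276663 kg and 0.9600 dr = 0.00170097 kg.
0.000276663 − 0.00170097 ≈ -0.001424 kg.

-0.001424 kg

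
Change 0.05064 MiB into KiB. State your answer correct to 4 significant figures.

1 mebibyte = 1024.00 KiB.
Then 0.05064 × 1024.00 ≈ 51.86 KiB.

51.86 kibibytes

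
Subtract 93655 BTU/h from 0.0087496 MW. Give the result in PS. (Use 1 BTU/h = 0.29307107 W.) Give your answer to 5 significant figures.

0.0087496 MW = 11.8961 PS and 93655 BTU/h = 37.3183 PS.
11.8961 − 37.3183 ≈ -25.422 PS.

-25.422 PS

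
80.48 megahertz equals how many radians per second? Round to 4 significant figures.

1 megahertz = 6.28319 × 10^6 radians per second.
Thus 80.48 × 6.28319 × 10^6 ≈ 5.057 × 10^8 rad/s.

5.057 × 10^8 rad/s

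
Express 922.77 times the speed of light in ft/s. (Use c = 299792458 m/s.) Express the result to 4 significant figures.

1 c = 9.83571e+8 feet per second.
Thus 922.77 × 9.83571e+8 ≈ 9.076e+11 ft/s.

9.076e+11 ft/s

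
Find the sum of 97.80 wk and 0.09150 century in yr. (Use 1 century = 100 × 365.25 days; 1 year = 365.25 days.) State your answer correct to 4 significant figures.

11.02 yr

97.80 wk = 1.87433 yr and 0.09150 century = 9.15000 yr.
1.87433 + 9.15000 ≈ 11.02 yr.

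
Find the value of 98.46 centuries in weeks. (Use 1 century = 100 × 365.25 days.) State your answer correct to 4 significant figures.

513800 weeks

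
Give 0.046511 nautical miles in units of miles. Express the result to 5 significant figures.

0.053524 mi

1 nmi = 1.15078 mi.
0.046511 × 1.15078 ≈ 0.053524 mi.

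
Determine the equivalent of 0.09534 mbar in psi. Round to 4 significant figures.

1 millibar = 0.0145038 psi.
So 0.09534 × 0.0145038 ≈ 0.001383 psi.

0.001383 pounds per square inch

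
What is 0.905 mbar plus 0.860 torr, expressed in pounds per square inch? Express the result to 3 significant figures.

0.0298 pounds per square inch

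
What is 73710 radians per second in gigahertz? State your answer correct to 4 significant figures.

1 radian per second = 1.59155 × 10^-10 gigahertz.
So 73710 × 1.59155 × 10^-10 ≈ 1.173 × 10^-5 GHz.

1.173 × 10^-5 GHz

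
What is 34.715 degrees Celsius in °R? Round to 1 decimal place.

554.2 °R

°R = (°C + 273.15) × 9/5.
Applying the formula gives 554.2 °R.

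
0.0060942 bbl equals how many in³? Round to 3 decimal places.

1 oil barrel = 9702.00 in³.
So 0.0060942 × 9702.00 ≈ 59.126 in³.

59.126 in³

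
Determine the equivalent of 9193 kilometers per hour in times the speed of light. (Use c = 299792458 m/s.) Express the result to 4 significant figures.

8.518e-6 c

1 kilometer per hour = 9.26567e-10 c.
So 9193 × 9.26567e-10 ≈ 8.518e-6 c.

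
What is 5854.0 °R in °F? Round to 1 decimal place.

5394.3 degrees Fahrenheit

°R = °F + 459.67.
Applying the formula gives 5394.3 °F.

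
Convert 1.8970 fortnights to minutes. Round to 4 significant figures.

1 fortnight = 20160.0 minutes.
Thus 1.8970 × 20160.0 ≈ 38240 min.

38240 minutes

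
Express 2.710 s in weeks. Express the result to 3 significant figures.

1 s = 1.65344e-6 weeks.
Thus 2.710 × 1.65344e-6 ≈ 4.48e-6 wk.

4.48e-6 wk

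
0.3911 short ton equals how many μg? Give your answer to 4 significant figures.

1 short ton = 9.07185 × 10^11 μg.
Then 0.3911 × 9.07185 × 10^11 ≈ 3.548 × 10^11 μg.

3.548 × 10^11 μg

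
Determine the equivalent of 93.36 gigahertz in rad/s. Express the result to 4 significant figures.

5.866e+11 rad/s

1 GHz = 6.28319e+9 rad/s.
Thus 93.36 × 6.28319e+9 ≈ 5.866e+11 rad/s.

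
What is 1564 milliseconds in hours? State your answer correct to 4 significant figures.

1 ms = 2.77778e-7 hours.
Thus 1564 × 2.77778e-7 ≈ 0.0004344 h.

0.0004344 hours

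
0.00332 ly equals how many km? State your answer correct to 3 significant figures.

3.14e+10 km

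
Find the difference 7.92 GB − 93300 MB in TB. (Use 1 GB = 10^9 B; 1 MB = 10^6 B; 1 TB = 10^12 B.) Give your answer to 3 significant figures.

-0.0854 TB

7.92 GB = 0.00792000 TB and 93300 MB = 0.0933000 TB.
0.00792000 − 0.0933000 ≈ -0.0854 TB.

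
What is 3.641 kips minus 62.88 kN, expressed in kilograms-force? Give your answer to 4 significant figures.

-4760 kgf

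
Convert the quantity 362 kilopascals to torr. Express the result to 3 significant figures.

2720 torr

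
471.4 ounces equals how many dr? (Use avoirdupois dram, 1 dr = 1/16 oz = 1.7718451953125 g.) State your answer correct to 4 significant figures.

7542 dr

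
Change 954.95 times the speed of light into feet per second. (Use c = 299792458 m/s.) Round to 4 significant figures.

1 speed of light = 9.83571e+8 feet per second.
So 954.95 × 9.83571e+8 ≈ 9.393e+11 ft/s.

9.393e+11 feet per second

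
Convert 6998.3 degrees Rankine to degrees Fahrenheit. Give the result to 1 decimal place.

°R = °F + 459.67.
Applying the formula gives 6538.6 °F.

6538.6 degrees Fahrenheit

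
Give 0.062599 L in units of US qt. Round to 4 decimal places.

0.0661 US qt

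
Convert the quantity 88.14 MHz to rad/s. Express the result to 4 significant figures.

5.538 × 10^8 rad/s

1 megahertz = 6.28319 × 10^6 radians per second.
So 88.14 × 6.28319 × 10^6 ≈ 5.538 × 10^8 rad/s.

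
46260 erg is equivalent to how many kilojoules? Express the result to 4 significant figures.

4.626 × 10^-6 kilojoules

1 erg = 1.00000 × 10^-10 kilojoules.
So 46260 × 1.00000 × 10^-10 ≈ 4.626 × 10^-6 kJ.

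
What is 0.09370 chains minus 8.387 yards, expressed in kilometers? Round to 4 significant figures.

-0.005784 kilometers

0.09370 chain = 0.00188494 km and 8.387 yd = 0.00766907 km.
0.00188494 − 0.00766907 ≈ -0.005784 km.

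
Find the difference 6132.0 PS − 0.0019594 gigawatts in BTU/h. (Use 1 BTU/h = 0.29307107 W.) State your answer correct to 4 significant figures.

8.703 × 10^6 BTU/h

6132.0 PS = 1.53890 × 10^7 BTU/h and 0.0019594 GW = 6.68575 × 10^6 BTU/h.
1.53890 × 10^7 − 6.68575 × 10^6 ≈ 8.703 × 10^6 BTU/h.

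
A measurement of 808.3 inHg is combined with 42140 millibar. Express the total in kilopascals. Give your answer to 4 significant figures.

808.3 inHg = 2737.22 kPa and 42140 mbar = 4214.00 kPa.
2737.22 + 4214.00 ≈ 6951 kPa.

6951 kPa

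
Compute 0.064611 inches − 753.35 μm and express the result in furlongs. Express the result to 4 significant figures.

4.413 × 10^-6 furlong

0.064611 in = 8.15795 × 10^-6 furlong and 753.35 μm = 3.74488 × 10^-6 furlong.
8.15795 × 10^-6 − 3.74488 × 10^-6 ≈ 4.413 × 10^-6 furlong.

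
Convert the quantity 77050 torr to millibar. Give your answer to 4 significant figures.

1 torr = 1.33322 mbar.
So 77050 × 1.33322 ≈ 102700 mbar.

102700 millibar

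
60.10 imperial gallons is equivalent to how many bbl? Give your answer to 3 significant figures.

1 imperial gallon = 0.0285940 oil barrels.
60.10 × 0.0285940 ≈ 1.72 bbl.

1.72 bbl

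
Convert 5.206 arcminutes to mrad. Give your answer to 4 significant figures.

1.514 milliradians

1 arcmin = 0.290888 mrad.
Then 5.206 × 0.290888 ≈ 1.514 mrad.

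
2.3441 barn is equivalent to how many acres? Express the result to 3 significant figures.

1 barn = 2.47105 × 10^-32 acre.
Thus 2.3441 × 2.47105 × 10^-32 ≈ 5.79 × 10^-32 acre.

5.79 × 10^-32 acre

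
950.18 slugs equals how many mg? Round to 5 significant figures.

1 slug = 1.45939e+7 mg.
So 950.18 × 1.45939e+7 ≈ 1.3867e+10 mg.

1.3867e+10 mg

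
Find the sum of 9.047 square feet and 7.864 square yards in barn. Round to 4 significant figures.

9.047 ft² = 8.40494e+27 barn and 7.864 yd² = 6.57531e+28 barn.
8.40494e+27 + 6.57531e+28 ≈ 7.416e+28 barn.

7.416e+28 barn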